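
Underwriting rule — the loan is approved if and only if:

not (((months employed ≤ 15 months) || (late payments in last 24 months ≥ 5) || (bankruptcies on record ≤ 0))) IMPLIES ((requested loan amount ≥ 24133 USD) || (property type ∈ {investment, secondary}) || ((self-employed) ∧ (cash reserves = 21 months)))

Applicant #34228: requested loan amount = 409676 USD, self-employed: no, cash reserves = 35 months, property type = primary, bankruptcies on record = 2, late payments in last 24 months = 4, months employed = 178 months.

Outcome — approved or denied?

Approved

Atomic conditions:
  months employed ≤ 15 months: 178 ≤ 15 is false
  late payments in last 24 months ≥ 5: 4 ≥ 5 is false
  bankruptcies on record ≤ 0: 2 ≤ 0 is false
  requested loan amount ≥ 24133 USD: 409676 ≥ 24133 is true
  property type ∈ {investment, secondary}: primary is not in the set → false
  self-employed: no → false
  cash reserves = 21 months: 35 == 21 is false
Combine:
[1.1] false OR false OR false = false
[1] NOT false = true
[2.3] false AND false = false
[2] true OR false OR false = true
[root] true → true = true
Overall: true → approved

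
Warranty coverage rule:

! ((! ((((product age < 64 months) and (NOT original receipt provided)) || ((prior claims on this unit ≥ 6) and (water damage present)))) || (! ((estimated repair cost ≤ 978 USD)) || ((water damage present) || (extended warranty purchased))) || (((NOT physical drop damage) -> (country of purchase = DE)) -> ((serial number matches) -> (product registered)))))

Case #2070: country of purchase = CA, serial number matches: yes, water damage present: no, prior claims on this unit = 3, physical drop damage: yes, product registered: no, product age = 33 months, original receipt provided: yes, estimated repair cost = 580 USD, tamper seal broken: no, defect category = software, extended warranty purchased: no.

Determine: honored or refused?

Atomic conditions:
  product age < 64 months: 33 < 64 is true
  NOT original receipt provided: yes → false
  prior claims on this unit ≥ 6: 3 ≥ 6 is false
  water damage present: no → false
  estimated repair cost ≤ 978 USD: 580 ≤ 978 is true
  extended warranty purchased: no → false
  NOT physical drop damage: yes → false
  country of purchase = DE: CA == DE is false
  serial number matches: yes → true
  product registered: no → false
Combine:
[1.1.1.1] true AND false = false
[1.1.1.2] false AND false = false
[1.1.1] false OR false = false
[1.1] NOT false = true
[1.2.1] NOT true = false
[1.2.2] false OR false = false
[1.2] false OR false = false
[1.3.1] false → false (antecedent false ⇒ implication holds) = true
[1.3.2] true → false = false
[1.3] true → false = false
[1] true OR false OR false = true
[root] NOT true = false
Overall: false → refused

Refused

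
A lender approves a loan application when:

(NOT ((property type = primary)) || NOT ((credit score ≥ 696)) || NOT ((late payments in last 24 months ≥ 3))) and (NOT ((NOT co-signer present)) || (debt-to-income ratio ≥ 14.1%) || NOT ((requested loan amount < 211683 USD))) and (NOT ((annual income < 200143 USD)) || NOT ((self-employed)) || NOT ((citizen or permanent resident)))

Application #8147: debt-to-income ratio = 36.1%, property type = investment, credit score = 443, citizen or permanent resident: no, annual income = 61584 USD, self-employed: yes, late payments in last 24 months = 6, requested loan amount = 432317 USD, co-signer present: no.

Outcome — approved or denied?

Atomic conditions:
  property type = primary: investment == primary is false
  credit score ≥ 696: 443 ≥ 696 is false
  late payments in last 24 months ≥ 3: 6 ≥ 3 is true
  NOT co-signer present: no → true
  debt-to-income ratio ≥ 14.1%: 36.1 ≥ 14.1 is true
  requested loan amount < 211683 USD: 432317 < 211683 is false
  annual income < 200143 USD: 61584 < 200143 is true
  self-employed: yes → true
  citizen or permanent resident: no → false
Combine:
[1.1] NOT false = true
[1.2] NOT false = true
[1.3] NOT true = false
[1] true OR true OR false = true
[2.1] NOT true = false
[2.3] NOT false = true
[2] false OR true OR true = true
[3.1] NOT true = false
[3.2] NOT true = false
[3.3] NOT false = true
[3] false OR false OR true = true
[root] true AND true AND true = true
Overall: true → approved

Approved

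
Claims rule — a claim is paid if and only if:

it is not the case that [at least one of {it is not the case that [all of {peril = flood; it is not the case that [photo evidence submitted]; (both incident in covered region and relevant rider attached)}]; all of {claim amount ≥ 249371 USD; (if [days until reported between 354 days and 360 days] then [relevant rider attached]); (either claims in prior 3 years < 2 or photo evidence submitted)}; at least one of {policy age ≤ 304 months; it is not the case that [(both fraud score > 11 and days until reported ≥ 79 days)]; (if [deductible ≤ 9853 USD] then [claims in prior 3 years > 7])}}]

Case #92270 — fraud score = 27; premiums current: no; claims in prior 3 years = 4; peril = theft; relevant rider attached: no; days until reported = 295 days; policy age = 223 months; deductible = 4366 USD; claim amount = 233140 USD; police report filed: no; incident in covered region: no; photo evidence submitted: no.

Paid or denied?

Denied

Atomic conditions:
  peril = flood: theft == flood is false
  photo evidence submitted: no → false
  incident in covered region: no → false
  relevant rider attached: no → false
  claim amount ≥ 249371 USD: 233140 ≥ 249371 is false
  days until reported between 354 days and 360 days: 295 in [354, 360] is false
  claims in prior 3 years < 2: 4 < 2 is false
  policy age ≤ 304 months: 223 ≤ 304 is true
  fraud score > 11: 27 > 11 is true
  days until reported ≥ 79 days: 295 ≥ 79 is true
  deductible ≤ 9853 USD: 4366 ≤ 9853 is true
  claims in prior 3 years > 7: 4 > 7 is false
Combine:
[1.1.1.2] NOT false = true
[1.1.1.3] false AND false = false
[1.1.1] false AND true AND false = false
[1.1] NOT false = true
[1.2.2] false → false (antecedent false ⇒ implication holds) = true
[1.2.3] false OR false = false
[1.2] false AND true AND false = false
[1.3.2.1] true AND true = true
[1.3.2] NOT true = false
[1.3.3] true → false = false
[1.3] true OR false OR false = true
[1] true OR false OR true = true
[root] NOT true = false
Overall: false → denied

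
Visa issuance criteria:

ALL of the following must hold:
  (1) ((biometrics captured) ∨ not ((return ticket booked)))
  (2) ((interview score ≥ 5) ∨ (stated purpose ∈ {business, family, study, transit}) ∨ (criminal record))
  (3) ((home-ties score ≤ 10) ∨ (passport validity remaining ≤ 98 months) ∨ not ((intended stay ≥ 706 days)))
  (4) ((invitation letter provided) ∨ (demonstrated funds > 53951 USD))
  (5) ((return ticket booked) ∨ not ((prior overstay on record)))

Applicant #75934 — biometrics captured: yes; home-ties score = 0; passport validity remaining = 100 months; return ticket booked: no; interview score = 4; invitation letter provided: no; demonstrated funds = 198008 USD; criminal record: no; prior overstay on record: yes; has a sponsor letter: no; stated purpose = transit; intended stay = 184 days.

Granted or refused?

Refused

Atomic conditions:
  biometrics captured: yes → true
  return ticket booked: no → false
  interview score ≥ 5: 4 ≥ 5 is false
  stated purpose ∈ {business, family, study, transit}: transit is in the set → true
  criminal record: no → false
  home-ties score ≤ 10: 0 ≤ 10 is true
  passport validity remaining ≤ 98 months: 100 ≤ 98 is false
  intended stay ≥ 706 days: 184 ≥ 706 is false
  invitation letter provided: no → false
  demonstrated funds > 53951 USD: 198008 > 53951 is true
  prior overstay on record: yes → true
Combine:
[1.2] NOT false = true
[1] true OR true = true
[2] false OR true OR false = true
[3.3] NOT false = true
[3] true OR false OR true = true
[4] false OR true = true
[5.2] NOT true = false
[5] false OR false = false
[root] true AND true AND true AND true AND false = false
Overall: false → refused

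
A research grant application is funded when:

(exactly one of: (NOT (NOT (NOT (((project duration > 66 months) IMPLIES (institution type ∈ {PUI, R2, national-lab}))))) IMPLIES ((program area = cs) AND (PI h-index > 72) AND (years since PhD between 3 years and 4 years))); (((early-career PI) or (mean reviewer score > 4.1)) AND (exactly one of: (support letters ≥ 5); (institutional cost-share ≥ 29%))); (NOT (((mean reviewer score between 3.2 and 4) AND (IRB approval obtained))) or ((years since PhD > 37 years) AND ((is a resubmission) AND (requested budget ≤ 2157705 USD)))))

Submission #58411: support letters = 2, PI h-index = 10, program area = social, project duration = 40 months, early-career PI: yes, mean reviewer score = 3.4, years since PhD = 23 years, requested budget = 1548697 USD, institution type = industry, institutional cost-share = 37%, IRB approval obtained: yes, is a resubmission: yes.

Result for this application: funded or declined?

Declined

Atomic conditions:
  project duration > 66 months: 40 > 66 is false
  institution type ∈ {PUI, R2, national-lab}: industry is not in the set → false
  program area = cs: social == cs is false
  PI h-index > 72: 10 > 72 is false
  years since PhD between 3 years and 4 years: 23 in [3, 4] is false
  early-career PI: yes → true
  mean reviewer score > 4.1: 3.4 > 4.1 is false
  support letters ≥ 5: 2 ≥ 5 is false
  institutional cost-share ≥ 29%: 37 ≥ 29 is true
  mean reviewer score between 3.2 and 4: 3.4 in [3.2, 4] is true
  IRB approval obtained: yes → true
  years since PhD > 37 years: 23 > 37 is false
  is a resubmission: yes → true
  requested budget ≤ 2157705 USD: 1548697 ≤ 2157705 is true
Combine:
[1.1.1.1.1] false → false (antecedent false ⇒ implication holds) = true
[1.1.1.1] NOT true = false
[1.1.1] NOT false = true
[1.1] NOT true = false
[1.2] false AND false AND false = false
[1] false → false (antecedent false ⇒ implication holds) = true
[2.1] true OR false = true
[2.2] exactly-one(false, true) = true
[2] true AND true = true
[3.1.1] true AND true = true
[3.1] NOT true = false
[3.2.2] true AND true = true
[3.2] false AND true = false
[3] false OR false = false
[root] exactly-one(true, true, false) = false
Overall: false → declined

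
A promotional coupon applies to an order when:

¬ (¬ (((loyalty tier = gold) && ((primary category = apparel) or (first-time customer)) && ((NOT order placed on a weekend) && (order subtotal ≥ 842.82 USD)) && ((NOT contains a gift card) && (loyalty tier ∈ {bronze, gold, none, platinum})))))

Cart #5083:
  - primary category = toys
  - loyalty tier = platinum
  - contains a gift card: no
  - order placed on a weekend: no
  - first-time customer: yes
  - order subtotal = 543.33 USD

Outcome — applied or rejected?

Atomic conditions:
  loyalty tier = gold: platinum == gold is false
  primary category = apparel: toys == apparel is false
  first-time customer: yes → true
  NOT order placed on a weekend: no → true
  order subtotal ≥ 842.82 USD: 543.33 ≥ 842.82 is false
  NOT contains a gift card: no → true
  loyalty tier ∈ {bronze, gold, none, platinum}: platinum is in the set → true
Combine:
[1.1.2] false OR true = true
[1.1.3] true AND false = false
[1.1.4] true AND true = true
[1.1] false AND true AND false AND true = false
[1] NOT false = true
[root] NOT true = false
Overall: false → rejected

Rejected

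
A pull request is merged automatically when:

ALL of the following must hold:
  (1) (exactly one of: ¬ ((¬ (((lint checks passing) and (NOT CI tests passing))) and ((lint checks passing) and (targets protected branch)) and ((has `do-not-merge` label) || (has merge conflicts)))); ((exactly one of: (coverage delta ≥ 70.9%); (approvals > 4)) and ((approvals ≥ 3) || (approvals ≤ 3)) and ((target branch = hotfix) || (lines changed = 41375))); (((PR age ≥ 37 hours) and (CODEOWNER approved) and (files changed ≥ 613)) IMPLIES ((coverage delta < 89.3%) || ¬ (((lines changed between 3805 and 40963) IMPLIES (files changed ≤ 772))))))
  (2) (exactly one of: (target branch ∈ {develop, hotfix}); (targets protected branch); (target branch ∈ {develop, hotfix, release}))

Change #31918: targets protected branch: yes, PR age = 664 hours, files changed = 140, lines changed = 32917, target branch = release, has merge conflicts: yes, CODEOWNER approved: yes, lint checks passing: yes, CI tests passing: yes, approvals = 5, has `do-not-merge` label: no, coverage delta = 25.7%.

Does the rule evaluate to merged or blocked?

Blocked

Atomic conditions:
  lint checks passing: yes → true
  NOT CI tests passing: yes → false
  targets protected branch: yes → true
  has `do-not-merge` label: no → false
  has merge conflicts: yes → true
  coverage delta ≥ 70.9%: 25.7 ≥ 70.9 is false
  approvals > 4: 5 > 4 is true
  approvals ≥ 3: 5 ≥ 3 is true
  approvals ≤ 3: 5 ≤ 3 is false
  target branch = hotfix: release == hotfix is false
  lines changed = 41375: 32917 == 41375 is false
  PR age ≥ 37 hours: 664 ≥ 37 is true
  CODEOWNER approved: yes → true
  files changed ≥ 613: 140 ≥ 613 is false
  coverage delta < 89.3%: 25.7 < 89.3 is true
  lines changed between 3805 and 40963: 32917 in [3805, 40963] is true
  files changed ≤ 772: 140 ≤ 772 is true
  target branch ∈ {develop, hotfix}: release is not in the set → false
  target branch ∈ {develop, hotfix, release}: release is in the set → true
Combine:
[1.1.1.1.1] true AND false = false
[1.1.1.1] NOT false = true
[1.1.1.2] true AND true = true
[1.1.1.3] false OR true = true
[1.1.1] true AND true AND true = true
[1.1] NOT true = false
[1.2.1] exactly-one(false, true) = true
[1.2.2] true OR false = true
[1.2.3] false OR false = false
[1.2] true AND true AND false = false
[1.3.1] true AND true AND false = false
[1.3.2.2.1] true → true = true
[1.3.2.2] NOT true = false
[1.3.2] true OR false = true
[1.3] false → true (antecedent false ⇒ implication holds) = true
[1] exactly-one(false, false, true) = true
[2] exactly-one(false, true, true) = false
[root] true AND false = false
Overall: false → blocked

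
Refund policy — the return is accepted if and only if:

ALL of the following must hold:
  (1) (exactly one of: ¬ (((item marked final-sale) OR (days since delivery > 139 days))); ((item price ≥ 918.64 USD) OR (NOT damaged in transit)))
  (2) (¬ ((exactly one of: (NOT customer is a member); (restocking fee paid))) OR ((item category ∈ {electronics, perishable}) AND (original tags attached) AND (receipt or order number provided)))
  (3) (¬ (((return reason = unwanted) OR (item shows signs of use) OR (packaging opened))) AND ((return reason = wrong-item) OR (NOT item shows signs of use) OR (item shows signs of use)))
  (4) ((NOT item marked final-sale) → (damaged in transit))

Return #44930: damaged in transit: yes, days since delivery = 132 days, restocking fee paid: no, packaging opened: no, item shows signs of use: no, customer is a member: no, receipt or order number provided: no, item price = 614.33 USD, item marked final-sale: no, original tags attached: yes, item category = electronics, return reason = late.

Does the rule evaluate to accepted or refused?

Atomic conditions:
  item marked final-sale: no → false
  days since delivery > 139 days: 132 > 139 is false
  item price ≥ 918.64 USD: 614.33 ≥ 918.64 is false
  NOT damaged in transit: yes → false
  NOT customer is a member: no → true
  restocking fee paid: no → false
  item category ∈ {electronics, perishable}: electronics is in the set → true
  original tags attached: yes → true
  receipt or order number provided: no → false
  return reason = unwanted: late == unwanted is false
  item shows signs of use: no → false
  packaging opened: no → false
  return reason = wrong-item: late == wrong-item is false
  NOT item shows signs of use: no → true
  NOT item marked final-sale: no → true
  damaged in transit: yes → true
Combine:
[1.1.1] false OR false = false
[1.1] NOT false = true
[1.2] false OR false = false
[1] exactly-one(true, false) = true
[2.1.1] exactly-one(true, false) = true
[2.1] NOT true = false
[2.2] true AND true AND false = false
[2] false OR false = false
[3.1.1] false OR false OR false = false
[3.1] NOT false = true
[3.2] false OR true OR false = true
[3] true AND true = true
[4] true → true = true
[root] true AND false AND true AND true = false
Overall: false → refused

Refused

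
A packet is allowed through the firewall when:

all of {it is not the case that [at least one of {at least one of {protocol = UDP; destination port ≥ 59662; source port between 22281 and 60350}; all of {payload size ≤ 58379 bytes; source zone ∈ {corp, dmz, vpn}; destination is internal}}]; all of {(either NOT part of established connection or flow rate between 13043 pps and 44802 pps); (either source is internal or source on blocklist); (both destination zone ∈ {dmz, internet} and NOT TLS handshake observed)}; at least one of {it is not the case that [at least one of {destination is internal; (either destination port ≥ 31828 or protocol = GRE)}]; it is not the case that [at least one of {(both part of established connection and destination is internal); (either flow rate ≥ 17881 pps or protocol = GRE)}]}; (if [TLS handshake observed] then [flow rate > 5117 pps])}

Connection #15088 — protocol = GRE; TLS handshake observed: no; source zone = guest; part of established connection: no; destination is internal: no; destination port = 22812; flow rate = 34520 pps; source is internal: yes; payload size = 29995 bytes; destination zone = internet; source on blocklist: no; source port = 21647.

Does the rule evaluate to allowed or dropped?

Atomic conditions:
  protocol = UDP: GRE == UDP is false
  destination port ≥ 59662: 22812 ≥ 59662 is false
  source port between 22281 and 60350: 21647 in [22281, 60350] is false
  payload size ≤ 58379 bytes: 29995 ≤ 58379 is true
  source zone ∈ {corp, dmz, vpn}: guest is not in the set → false
  destination is internal: no → false
  NOT part of established connection: no → true
  flow rate between 13043 pps and 44802 pps: 34520 in [13043, 44802] is true
  source is internal: yes → true
  source on blocklist: no → false
  destination zone ∈ {dmz, internet}: internet is in the set → true
  NOT TLS handshake observed: no → true
  destination port ≥ 31828: 22812 ≥ 31828 is false
  protocol = GRE: GRE == GRE is true
  part of established connection: no → false
  flow rate ≥ 17881 pps: 34520 ≥ 17881 is true
  TLS handshake observed: no → false
  flow rate > 5117 pps: 34520 > 5117 is true
Combine:
[1.1.1] false OR false OR false = false
[1.1.2] true AND false AND false = false
[1.1] false OR false = false
[1] NOT false = true
[2.1] true OR true = true
[2.2] true OR false = true
[2.3] true AND true = true
[2] true AND true AND true = true
[3.1.1.2] false OR true = true
[3.1.1] false OR true = true
[3.1] NOT true = false
[3.2.1.1] false AND false = false
[3.2.1.2] true OR true = true
[3.2.1] false OR true = true
[3.2] NOT true = false
[3] false OR false = false
[4] false → true (antecedent false ⇒ implication holds) = true
[root] true AND true AND false AND true = false
Overall: false → dropped

Dropped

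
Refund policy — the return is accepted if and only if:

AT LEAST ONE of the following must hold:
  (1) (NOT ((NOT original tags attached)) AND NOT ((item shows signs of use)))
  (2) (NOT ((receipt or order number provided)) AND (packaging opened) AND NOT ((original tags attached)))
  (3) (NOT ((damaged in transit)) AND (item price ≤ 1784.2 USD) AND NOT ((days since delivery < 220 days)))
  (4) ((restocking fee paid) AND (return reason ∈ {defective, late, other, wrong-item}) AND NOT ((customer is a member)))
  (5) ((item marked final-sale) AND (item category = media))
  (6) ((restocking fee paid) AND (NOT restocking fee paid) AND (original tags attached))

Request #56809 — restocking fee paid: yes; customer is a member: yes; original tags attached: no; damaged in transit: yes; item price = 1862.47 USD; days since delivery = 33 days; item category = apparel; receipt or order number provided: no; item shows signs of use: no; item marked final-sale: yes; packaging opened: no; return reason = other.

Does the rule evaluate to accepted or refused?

Refused

Atomic conditions:
  NOT original tags attached: no → true
  item shows signs of use: no → false
  receipt or order number provided: no → false
  packaging opened: no → false
  original tags attached: no → false
  damaged in transit: yes → true
  item price ≤ 1784.2 USD: 1862.47 ≤ 1784.2 is false
  days since delivery < 220 days: 33 < 220 is true
  restocking fee paid: yes → true
  return reason ∈ {defective, late, other, wrong-item}: other is in the set → true
  customer is a member: yes → true
  item marked final-sale: yes → true
  item category = media: apparel == media is false
  NOT restocking fee paid: yes → false
Combine:
[1.1] NOT true = false
[1.2] NOT false = true
[1] false AND true = false
[2.1] NOT false = true
[2.3] NOT false = true
[2] true AND false AND true = false
[3.1] NOT true = false
[3.3] NOT true = false
[3] false AND false AND false = false
[4.3] NOT true = false
[4] true AND true AND false = false
[5] true AND false = false
[6] true AND false AND false = false
[root] false OR false OR false OR false OR false OR false = false
Overall: false → refused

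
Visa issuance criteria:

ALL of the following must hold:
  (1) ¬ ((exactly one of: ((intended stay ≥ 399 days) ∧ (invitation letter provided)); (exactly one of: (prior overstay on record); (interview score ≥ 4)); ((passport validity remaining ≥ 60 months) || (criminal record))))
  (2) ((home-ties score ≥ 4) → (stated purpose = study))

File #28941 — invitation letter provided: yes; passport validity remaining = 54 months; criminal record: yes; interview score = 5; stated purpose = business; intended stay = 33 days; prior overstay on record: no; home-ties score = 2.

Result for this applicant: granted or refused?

Granted

Atomic conditions:
  intended stay ≥ 399 days: 33 ≥ 399 is false
  invitation letter provided: yes → true
  prior overstay on record: no → false
  interview score ≥ 4: 5 ≥ 4 is true
  passport validity remaining ≥ 60 months: 54 ≥ 60 is false
  criminal record: yes → true
  home-ties score ≥ 4: 2 ≥ 4 is false
  stated purpose = study: business == study is false
Combine:
[1.1.1] false AND true = false
[1.1.2] exactly-one(false, true) = true
[1.1.3] false OR true = true
[1.1] exactly-one(false, true, true) = false
[1] NOT false = true
[2] false → false (antecedent false ⇒ implication holds) = true
[root] true AND true = true
Overall: true → granted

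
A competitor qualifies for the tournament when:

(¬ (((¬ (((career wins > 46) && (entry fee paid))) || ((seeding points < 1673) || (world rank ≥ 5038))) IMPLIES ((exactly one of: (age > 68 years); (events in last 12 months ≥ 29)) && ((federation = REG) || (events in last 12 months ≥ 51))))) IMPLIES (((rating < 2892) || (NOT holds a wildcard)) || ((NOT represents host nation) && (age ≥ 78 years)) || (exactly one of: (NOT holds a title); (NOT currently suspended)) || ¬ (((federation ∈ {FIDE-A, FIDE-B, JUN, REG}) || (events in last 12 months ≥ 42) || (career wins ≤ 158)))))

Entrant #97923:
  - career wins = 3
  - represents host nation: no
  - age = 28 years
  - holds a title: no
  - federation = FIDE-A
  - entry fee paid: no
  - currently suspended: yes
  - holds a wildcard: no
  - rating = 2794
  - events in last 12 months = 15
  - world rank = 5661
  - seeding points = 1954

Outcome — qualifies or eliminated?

Atomic conditions:
  career wins > 46: 3 > 46 is false
  entry fee paid: no → false
  seeding points < 1673: 1954 < 1673 is false
  world rank ≥ 5038: 5661 ≥ 5038 is true
  age > 68 years: 28 > 68 is false
  events in last 12 months ≥ 29: 15 ≥ 29 is false
  federation = REG: FIDE-A == REG is false
  events in last 12 months ≥ 51: 15 ≥ 51 is false
  rating < 2892: 2794 < 2892 is true
  NOT holds a wildcard: no → true
  NOT represents host nation: no → true
  age ≥ 78 years: 28 ≥ 78 is false
  NOT holds a title: no → true
  NOT currently suspended: yes → false
  federation ∈ {FIDE-A, FIDE-B, JUN, REG}: FIDE-A is in the set → true
  events in last 12 months ≥ 42: 15 ≥ 42 is false
  career wins ≤ 158: 3 ≤ 158 is true
Combine:
[1.1.1.1.1] false AND false = false
[1.1.1.1] NOT false = true
[1.1.1.2] false OR true = true
[1.1.1] true OR true = true
[1.1.2.1] exactly-one(false, false) = false
[1.1.2.2] false OR false = false
[1.1.2] false AND false = false
[1.1] true → false = false
[1] NOT false = true
[2.1] true OR true = true
[2.2] true AND false = false
[2.3] exactly-one(true, false) = true
[2.4.1] true OR false OR true = true
[2.4] NOT true = false
[2] true OR false OR true OR false = true
[root] true → true = true
Overall: true → qualifies

Qualifies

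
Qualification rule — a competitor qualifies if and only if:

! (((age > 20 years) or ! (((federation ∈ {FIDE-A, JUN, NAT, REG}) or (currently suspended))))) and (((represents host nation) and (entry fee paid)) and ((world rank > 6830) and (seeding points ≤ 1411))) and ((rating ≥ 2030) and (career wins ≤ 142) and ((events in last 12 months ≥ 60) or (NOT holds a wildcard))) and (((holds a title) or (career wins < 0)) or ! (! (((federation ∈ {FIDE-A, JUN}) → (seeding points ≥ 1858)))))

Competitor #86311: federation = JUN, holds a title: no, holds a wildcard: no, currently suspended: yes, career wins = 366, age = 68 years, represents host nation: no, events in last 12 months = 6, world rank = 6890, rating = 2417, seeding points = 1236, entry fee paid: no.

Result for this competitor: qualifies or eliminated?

Eliminated

Atomic conditions:
  age > 20 years: 68 > 20 is true
  federation ∈ {FIDE-A, JUN, NAT, REG}: JUN is in the set → true
  currently suspended: yes → true
  represents host nation: no → false
  entry fee paid: no → false
  world rank > 6830: 6890 > 6830 is true
  seeding points ≤ 1411: 1236 ≤ 1411 is true
  rating ≥ 2030: 2417 ≥ 2030 is true
  career wins ≤ 142: 366 ≤ 142 is false
  events in last 12 months ≥ 60: 6 ≥ 60 is false
  NOT holds a wildcard: no → true
  holds a title: no → false
  career wins < 0: 366 < 0 is false
  federation ∈ {FIDE-A, JUN}: JUN is in the set → true
  seeding points ≥ 1858: 1236 ≥ 1858 is false
Combine:
[1.1.2.1] true OR true = true
[1.1.2] NOT true = false
[1.1] true OR false = true
[1] NOT true = false
[2.1] false AND false = false
[2.2] true AND true = true
[2] false AND true = false
[3.3] false OR true = true
[3] true AND false AND true = false
[4.1] false OR false = false
[4.2.1.1] true → false = false
[4.2.1] NOT false = true
[4.2] NOT true = false
[4] false OR false = false
[root] false AND false AND false AND false = false
Overall: false → eliminated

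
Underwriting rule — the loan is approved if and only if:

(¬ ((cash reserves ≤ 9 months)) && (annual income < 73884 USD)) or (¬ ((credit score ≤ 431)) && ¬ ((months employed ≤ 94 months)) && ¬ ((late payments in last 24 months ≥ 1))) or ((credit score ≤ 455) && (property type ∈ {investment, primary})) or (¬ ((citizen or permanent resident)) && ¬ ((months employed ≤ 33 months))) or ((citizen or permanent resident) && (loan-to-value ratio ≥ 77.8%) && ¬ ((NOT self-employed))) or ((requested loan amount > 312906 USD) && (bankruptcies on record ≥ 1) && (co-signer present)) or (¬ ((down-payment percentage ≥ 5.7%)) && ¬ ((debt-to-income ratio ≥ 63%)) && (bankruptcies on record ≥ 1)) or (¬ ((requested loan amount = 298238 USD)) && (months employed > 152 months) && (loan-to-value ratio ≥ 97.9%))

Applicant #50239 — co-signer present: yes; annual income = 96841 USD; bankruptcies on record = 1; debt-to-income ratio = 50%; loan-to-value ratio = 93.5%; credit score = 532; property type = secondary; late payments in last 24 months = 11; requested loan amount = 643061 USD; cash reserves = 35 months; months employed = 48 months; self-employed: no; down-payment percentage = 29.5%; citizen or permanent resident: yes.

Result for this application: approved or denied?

Approved

Atomic conditions:
  cash reserves ≤ 9 months: 35 ≤ 9 is false
  annual income < 73884 USD: 96841 < 73884 is false
  credit score ≤ 431: 532 ≤ 431 is false
  months employed ≤ 94 months: 48 ≤ 94 is true
  late payments in last 24 months ≥ 1: 11 ≥ 1 is true
  credit score ≤ 455: 532 ≤ 455 is false
  property type ∈ {investment, primary}: secondary is not in the set → false
  citizen or permanent resident: yes → true
  months employed ≤ 33 months: 48 ≤ 33 is false
  loan-to-value ratio ≥ 77.8%: 93.5 ≥ 77.8 is true
  NOT self-employed: no → true
  requested loan amount > 312906 USD: 643061 > 312906 is true
  bankruptcies on record ≥ 1: 1 ≥ 1 is true
  co-signer present: yes → true
  down-payment percentage ≥ 5.7%: 29.5 ≥ 5.7 is true
  debt-to-income ratio ≥ 63%: 50 ≥ 63 is false
  requested loan amount = 298238 USD: 643061 == 298238 is false
  months employed > 152 months: 48 > 152 is false
  loan-to-value ratio ≥ 97.9%: 93.5 ≥ 97.9 is false
Combine:
[1.1] NOT false = true
[1] true AND false = false
[2.1] NOT false = true
[2.2] NOT true = false
[2.3] NOT true = false
[2] true AND false AND false = false
[3] false AND false = false
[4.1] NOT true = false
[4.2] NOT false = true
[4] false AND true = false
[5.3] NOT true = false
[5] true AND true AND false = false
[6] true AND true AND true = true
[7.1] NOT true = false
[7.2] NOT false = true
[7] false AND true AND true = false
[8.1] NOT false = true
[8] true AND false AND false = false
[root] false OR false OR false OR false OR false OR true OR false OR false = true
Overall: true → approved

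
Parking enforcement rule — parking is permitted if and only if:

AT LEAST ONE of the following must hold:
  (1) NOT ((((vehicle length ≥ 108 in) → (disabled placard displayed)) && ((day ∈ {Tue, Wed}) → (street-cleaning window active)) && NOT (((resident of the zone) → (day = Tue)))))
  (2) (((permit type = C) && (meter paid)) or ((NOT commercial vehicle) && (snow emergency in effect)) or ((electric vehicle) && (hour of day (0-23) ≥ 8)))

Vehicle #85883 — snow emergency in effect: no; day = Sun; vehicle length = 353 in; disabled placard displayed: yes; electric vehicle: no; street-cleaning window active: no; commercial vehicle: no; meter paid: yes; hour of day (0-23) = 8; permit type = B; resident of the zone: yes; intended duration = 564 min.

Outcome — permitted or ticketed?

Ticketed

Atomic conditions:
  vehicle length ≥ 108 in: 353 ≥ 108 is true
  disabled placard displayed: yes → true
  day ∈ {Tue, Wed}: Sun is not in the set → false
  street-cleaning window active: no → false
  resident of the zone: yes → true
  day = Tue: Sun == Tue is false
  permit type = C: B == C is false
  meter paid: yes → true
  NOT commercial vehicle: no → true
  snow emergency in effect: no → false
  electric vehicle: no → false
  hour of day (0-23) ≥ 8: 8 ≥ 8 is true
Combine:
[1.1.1] true → true = true
[1.1.2] false → false (antecedent false ⇒ implication holds) = true
[1.1.3.1] true → false = false
[1.1.3] NOT false = true
[1.1] true AND true AND true = true
[1] NOT true = false
[2.1] false AND true = false
[2.2] true AND false = false
[2.3] false AND true = false
[2] false OR false OR false = false
[root] false OR false = false
Overall: false → ticketed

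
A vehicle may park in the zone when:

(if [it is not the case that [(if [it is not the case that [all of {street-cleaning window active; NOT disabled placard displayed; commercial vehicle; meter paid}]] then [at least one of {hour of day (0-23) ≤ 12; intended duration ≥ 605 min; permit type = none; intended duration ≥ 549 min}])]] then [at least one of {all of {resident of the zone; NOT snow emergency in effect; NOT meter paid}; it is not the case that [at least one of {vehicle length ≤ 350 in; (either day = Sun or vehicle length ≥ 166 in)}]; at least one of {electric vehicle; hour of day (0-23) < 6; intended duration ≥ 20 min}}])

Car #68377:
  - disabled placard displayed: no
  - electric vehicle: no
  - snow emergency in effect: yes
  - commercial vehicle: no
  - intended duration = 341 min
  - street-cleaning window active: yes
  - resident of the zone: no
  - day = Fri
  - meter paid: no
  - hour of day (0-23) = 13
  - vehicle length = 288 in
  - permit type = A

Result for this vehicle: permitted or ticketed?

Permitted

Atomic conditions:
  street-cleaning window active: yes → true
  NOT disabled placard displayed: no → true
  commercial vehicle: no → false
  meter paid: no → false
  hour of day (0-23) ≤ 12: 13 ≤ 12 is false
  intended duration ≥ 605 min: 341 ≥ 605 is false
  permit type = none: A == none is false
  intended duration ≥ 549 min: 341 ≥ 549 is false
  resident of the zone: no → false
  NOT snow emergency in effect: yes → false
  NOT meter paid: no → true
  vehicle length ≤ 350 in: 288 ≤ 350 is true
  day = Sun: Fri == Sun is false
  vehicle length ≥ 166 in: 288 ≥ 166 is true
  electric vehicle: no → false
  hour of day (0-23) < 6: 13 < 6 is false
  intended duration ≥ 20 min: 341 ≥ 20 is true
Combine:
[1.1.1.1] true AND true AND false AND false = false
[1.1.1] NOT false = true
[1.1.2] false OR false OR false OR false = false
[1.1] true → false = false
[1] NOT false = true
[2.1] false AND false AND true = false
[2.2.1.2] false OR true = true
[2.2.1] true OR true = true
[2.2] NOT true = false
[2.3] false OR false OR true = true
[2] false OR false OR true = true
[root] true → true = true
Overall: true → permitted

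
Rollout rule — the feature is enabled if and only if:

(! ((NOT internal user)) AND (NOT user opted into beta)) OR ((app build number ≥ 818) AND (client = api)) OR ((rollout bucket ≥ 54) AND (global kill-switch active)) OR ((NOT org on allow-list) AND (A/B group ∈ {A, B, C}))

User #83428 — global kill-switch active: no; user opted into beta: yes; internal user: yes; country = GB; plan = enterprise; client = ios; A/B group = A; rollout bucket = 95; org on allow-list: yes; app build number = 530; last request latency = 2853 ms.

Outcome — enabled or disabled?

Atomic conditions:
  NOT internal user: yes → false
  NOT user opted into beta: yes → false
  app build number ≥ 818: 530 ≥ 818 is false
  client = api: ios == api is false
  rollout bucket ≥ 54: 95 ≥ 54 is true
  global kill-switch active: no → false
  NOT org on allow-list: yes → false
  A/B group ∈ {A, B, C}: A is in the set → true
Combine:
[1.1] NOT false = true
[1] true AND false = false
[2] false AND false = false
[3] true AND false = false
[4] false AND true = false
[root] false OR false OR false OR false = false
Overall: false → disabled

Disabled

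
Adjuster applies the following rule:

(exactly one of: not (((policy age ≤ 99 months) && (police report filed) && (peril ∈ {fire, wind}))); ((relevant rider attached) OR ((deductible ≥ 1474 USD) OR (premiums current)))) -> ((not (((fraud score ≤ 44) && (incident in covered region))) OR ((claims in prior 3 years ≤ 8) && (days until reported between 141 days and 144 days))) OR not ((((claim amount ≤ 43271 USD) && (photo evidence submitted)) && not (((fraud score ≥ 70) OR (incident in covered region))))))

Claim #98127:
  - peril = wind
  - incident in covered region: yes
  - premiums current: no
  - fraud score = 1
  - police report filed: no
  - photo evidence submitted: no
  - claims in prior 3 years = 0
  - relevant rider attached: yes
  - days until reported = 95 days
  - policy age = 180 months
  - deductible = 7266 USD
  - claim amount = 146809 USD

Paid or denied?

Atomic conditions:
  policy age ≤ 99 months: 180 ≤ 99 is false
  police report filed: no → false
  peril ∈ {fire, wind}: wind is in the set → true
  relevant rider attached: yes → true
  deductible ≥ 1474 USD: 7266 ≥ 1474 is true
  premiums current: no → false
  fraud score ≤ 44: 1 ≤ 44 is true
  incident in covered region: yes → true
  claims in prior 3 years ≤ 8: 0 ≤ 8 is true
  days until reported between 141 days and 144 days: 95 in [141, 144] is false
  claim amount ≤ 43271 USD: 146809 ≤ 43271 is false
  photo evidence submitted: no → false
  fraud score ≥ 70: 1 ≥ 70 is false
Combine:
[1.1.1] false AND false AND true = false
[1.1] NOT false = true
[1.2.2] true OR false = true
[1.2] true OR true = true
[1] exactly-one(true, true) = false
[2.1.1.1] true AND true = true
[2.1.1] NOT true = false
[2.1.2] true AND false = false
[2.1] false OR false = false
[2.2.1.1] false AND false = false
[2.2.1.2.1] false OR true = true
[2.2.1.2] NOT true = false
[2.2.1] false AND false = false
[2.2] NOT false = true
[2] false OR true = true
[root] false → true (antecedent false ⇒ implication holds) = true
Overall: true → paid

Paid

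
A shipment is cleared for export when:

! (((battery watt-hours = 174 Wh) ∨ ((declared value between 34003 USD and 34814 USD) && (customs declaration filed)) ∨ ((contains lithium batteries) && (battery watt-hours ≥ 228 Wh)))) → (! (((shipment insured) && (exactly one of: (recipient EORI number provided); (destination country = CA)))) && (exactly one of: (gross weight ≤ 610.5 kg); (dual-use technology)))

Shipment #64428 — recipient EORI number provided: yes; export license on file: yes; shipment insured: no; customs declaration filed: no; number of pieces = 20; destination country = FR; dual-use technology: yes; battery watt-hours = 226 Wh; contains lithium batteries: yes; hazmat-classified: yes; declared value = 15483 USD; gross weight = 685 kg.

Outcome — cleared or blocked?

Cleared

Atomic conditions:
  battery watt-hours = 174 Wh: 226 == 174 is false
  declared value between 34003 USD and 34814 USD: 15483 in [34003, 34814] is false
  customs declaration filed: no → false
  contains lithium batteries: yes → true
  battery watt-hours ≥ 228 Wh: 226 ≥ 228 is false
  shipment insured: no → false
  recipient EORI number provided: yes → true
  destination country = CA: FR == CA is false
  gross weight ≤ 610.5 kg: 685 ≤ 610.5 is false
  dual-use technology: yes → true
Combine:
[1.1.2] false AND false = false
[1.1.3] true AND false = false
[1.1] false OR false OR false = false
[1] NOT false = true
[2.1.1.2] exactly-one(true, false) = true
[2.1.1] false AND true = false
[2.1] NOT false = true
[2.2] exactly-one(false, true) = true
[2] true AND true = true
[root] true → true = true
Overall: true → cleared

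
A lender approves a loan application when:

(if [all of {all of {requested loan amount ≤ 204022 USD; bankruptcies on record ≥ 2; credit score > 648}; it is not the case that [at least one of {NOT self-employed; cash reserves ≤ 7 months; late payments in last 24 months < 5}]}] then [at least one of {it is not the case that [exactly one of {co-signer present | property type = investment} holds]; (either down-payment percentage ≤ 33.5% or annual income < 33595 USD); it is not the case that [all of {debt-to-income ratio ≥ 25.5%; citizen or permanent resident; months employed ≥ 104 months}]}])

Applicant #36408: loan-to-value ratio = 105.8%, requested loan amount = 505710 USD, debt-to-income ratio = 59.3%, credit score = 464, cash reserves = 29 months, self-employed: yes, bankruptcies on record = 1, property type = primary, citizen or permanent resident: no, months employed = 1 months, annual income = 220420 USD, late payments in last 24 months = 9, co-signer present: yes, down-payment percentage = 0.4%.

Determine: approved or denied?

Approved

Atomic conditions:
  requested loan amount ≤ 204022 USD: 505710 ≤ 204022 is false
  bankruptcies on record ≥ 2: 1 ≥ 2 is false
  credit score > 648: 464 > 648 is false
  NOT self-employed: yes → false
  cash reserves ≤ 7 months: 29 ≤ 7 is false
  late payments in last 24 months < 5: 9 < 5 is false
  co-signer present: yes → true
  property type = investment: primary == investment is false
  down-payment percentage ≤ 33.5%: 0.4 ≤ 33.5 is true
  annual income < 33595 USD: 220420 < 33595 is false
  debt-to-income ratio ≥ 25.5%: 59.3 ≥ 25.5 is true
  citizen or permanent resident: no → false
  months employed ≥ 104 months: 1 ≥ 104 is false
Combine:
[1.1] false AND false AND false = false
[1.2.1] false OR false OR false = false
[1.2] NOT false = true
[1] false AND true = false
[2.1.1] exactly-one(true, false) = true
[2.1] NOT true = false
[2.2] true OR false = true
[2.3.1] true AND false AND false = false
[2.3] NOT false = true
[2] false OR true OR true = true
[root] false → true (antecedent false ⇒ implication holds) = true
Overall: true → approved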